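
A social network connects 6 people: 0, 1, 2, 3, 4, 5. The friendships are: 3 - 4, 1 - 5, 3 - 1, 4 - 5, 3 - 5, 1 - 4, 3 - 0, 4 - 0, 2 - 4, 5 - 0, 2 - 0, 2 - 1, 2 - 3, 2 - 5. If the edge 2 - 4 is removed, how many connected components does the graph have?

1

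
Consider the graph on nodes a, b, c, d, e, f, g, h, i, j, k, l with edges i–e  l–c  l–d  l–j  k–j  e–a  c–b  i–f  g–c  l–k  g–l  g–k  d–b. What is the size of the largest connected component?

7

h is isolated — a component by itself.
Starting from a we can reach a, e, f, i. That is one component of size 4.
Starting from b we can reach b, c, d, g, j, k, l. That is one component of size 7.
The largest has 7 vertices.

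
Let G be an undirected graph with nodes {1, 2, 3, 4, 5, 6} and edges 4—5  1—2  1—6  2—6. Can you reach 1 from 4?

The component containing 4 is {4, 5}, and 1 is not in it.

No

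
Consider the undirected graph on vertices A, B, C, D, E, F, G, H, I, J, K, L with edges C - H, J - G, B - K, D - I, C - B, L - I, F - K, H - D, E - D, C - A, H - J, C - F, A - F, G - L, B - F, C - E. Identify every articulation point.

Removing C increases the component count from 1 to 2, so C is a cut vertex.
By contrast removing I leaves 1 component; it is not a cut vertex. No other vertex is a cut vertex either.

C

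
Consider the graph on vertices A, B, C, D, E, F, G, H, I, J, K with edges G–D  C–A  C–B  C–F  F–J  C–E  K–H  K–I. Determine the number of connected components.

3

Starting from D we can reach D, G. That is one component of size 2.
Starting from H we can reach H, I, K. That is one component of size 3.
Starting from A we can reach A, B, C, E, F, J. That is one component of size 6.
Total: 3 components.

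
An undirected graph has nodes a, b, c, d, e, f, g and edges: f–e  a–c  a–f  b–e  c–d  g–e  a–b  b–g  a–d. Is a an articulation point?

Yes

Deleting a raises the number of components from 1 to 2, so a is a cut vertex.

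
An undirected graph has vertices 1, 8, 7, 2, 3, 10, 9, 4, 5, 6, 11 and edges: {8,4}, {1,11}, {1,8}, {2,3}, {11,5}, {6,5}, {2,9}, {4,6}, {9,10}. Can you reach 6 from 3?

The component containing 3 is {2, 3, 9, 10}, and 6 is not in it.

No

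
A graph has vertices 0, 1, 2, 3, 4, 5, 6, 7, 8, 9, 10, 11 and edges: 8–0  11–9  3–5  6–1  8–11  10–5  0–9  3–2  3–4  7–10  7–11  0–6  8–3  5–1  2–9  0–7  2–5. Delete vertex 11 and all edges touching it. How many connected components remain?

1

With 11 gone, the remaining components are: {0, 1, 2, 3, 4, 5, 6, 7, 8, 9, 10}.
That is 1 component.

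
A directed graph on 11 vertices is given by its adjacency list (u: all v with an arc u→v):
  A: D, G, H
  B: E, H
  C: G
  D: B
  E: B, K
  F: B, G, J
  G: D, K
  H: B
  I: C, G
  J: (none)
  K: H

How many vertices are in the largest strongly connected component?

{B, E, H, K} are all mutually reachable — one SCC of size 4.
{I} is an SCC by itself.
{C} is an SCC by itself.
{A} is an SCC by itself.
{G} is an SCC by itself.
(and 3 more singleton SCCs)
The largest has 4 vertices.

4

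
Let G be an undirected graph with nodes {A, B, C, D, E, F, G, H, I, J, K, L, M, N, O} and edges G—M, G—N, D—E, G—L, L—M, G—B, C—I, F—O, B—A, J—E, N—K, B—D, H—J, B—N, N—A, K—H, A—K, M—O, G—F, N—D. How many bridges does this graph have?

1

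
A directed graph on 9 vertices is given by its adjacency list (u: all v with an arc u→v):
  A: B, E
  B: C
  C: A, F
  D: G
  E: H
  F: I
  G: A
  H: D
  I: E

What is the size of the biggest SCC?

9

{A, B, C, D, E, F, G, H, I} are all mutually reachable — one SCC of size 9.
The largest has 9 vertices.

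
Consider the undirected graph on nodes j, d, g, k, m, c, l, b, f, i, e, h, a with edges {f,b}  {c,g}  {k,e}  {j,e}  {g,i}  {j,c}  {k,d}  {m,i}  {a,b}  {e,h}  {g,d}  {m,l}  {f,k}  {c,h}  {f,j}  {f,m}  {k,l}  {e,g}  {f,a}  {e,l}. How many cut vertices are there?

1

Removing f increases the component count from 1 to 2, so f is a cut vertex.
By contrast removing m leaves 1 component; it is not a cut vertex. No other vertex is a cut vertex either.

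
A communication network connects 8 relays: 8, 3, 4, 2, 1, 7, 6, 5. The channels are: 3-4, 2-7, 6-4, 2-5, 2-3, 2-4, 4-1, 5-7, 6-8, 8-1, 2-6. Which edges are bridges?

The edges on the cycle 2-5-7-2 are not bridges since each lies on that cycle.
Every edge lies on some cycle, so there are no bridges.

none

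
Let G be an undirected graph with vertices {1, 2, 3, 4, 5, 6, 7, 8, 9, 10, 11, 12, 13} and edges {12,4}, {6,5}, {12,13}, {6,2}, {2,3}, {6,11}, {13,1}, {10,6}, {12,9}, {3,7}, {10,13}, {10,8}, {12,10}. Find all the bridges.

The edges on the cycle 12-10-13-12 are not bridges since each lies on that cycle.
But removing 11–6 disconnects 11 from 6; removing 10–6 disconnects 10 from 6; removing 6–2 disconnects 6 from 2; removing 13–1 disconnects 13 from 1 — these are bridges.
In total 10 edges are bridges.

1-13, 10-6, 10-8, 11-6, 12-4, 12-9, 2-3, 2-6, 3-7, 5-6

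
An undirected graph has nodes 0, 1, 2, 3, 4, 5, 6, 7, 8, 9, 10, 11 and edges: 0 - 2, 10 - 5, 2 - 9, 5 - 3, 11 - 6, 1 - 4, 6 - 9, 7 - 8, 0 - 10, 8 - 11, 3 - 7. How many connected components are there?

2

Starting from 1 we can reach 1, 4. That is one component of size 2.
Starting from 0 we can reach 0, 2, 3, 5, 6, 7, 8, 9, 10, 11. That is one component of size 10.
Total: 2 components.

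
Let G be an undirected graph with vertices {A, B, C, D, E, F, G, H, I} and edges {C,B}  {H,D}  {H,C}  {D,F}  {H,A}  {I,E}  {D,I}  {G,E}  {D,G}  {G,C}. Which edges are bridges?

A-H, B-C, D-F

The edges on the cycle H-D-G-C-H are not bridges since each lies on that cycle.
But removing H-A disconnects H from A; removing C-B disconnects C from B; removing D-F disconnects D from F — these are bridges.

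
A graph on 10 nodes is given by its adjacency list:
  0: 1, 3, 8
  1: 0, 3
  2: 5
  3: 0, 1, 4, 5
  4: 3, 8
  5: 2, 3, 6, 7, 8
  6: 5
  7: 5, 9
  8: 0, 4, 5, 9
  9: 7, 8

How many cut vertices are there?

1

Removing 5 increases the component count from 1 to 3, so 5 is a cut vertex.
By contrast removing 7 leaves 1 component; it is not a cut vertex. No other vertex is a cut vertex either.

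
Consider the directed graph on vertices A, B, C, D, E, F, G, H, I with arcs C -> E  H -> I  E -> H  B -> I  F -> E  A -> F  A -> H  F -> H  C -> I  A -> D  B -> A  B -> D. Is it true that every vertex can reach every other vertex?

There is no directed path from F to D, so the graph is not strongly connected.

No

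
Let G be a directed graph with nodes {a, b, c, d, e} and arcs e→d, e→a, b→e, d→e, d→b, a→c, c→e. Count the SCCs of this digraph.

1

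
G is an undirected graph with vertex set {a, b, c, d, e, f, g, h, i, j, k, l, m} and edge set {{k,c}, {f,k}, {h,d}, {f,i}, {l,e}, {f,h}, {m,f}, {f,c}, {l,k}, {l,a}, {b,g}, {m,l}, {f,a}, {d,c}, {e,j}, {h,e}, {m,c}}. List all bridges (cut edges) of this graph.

The edges on the cycle m-f-k-c-m are not bridges since each lies on that cycle.
But removing j - e disconnects j from e; removing f - i disconnects f from i; removing b - g disconnects b from g — these are bridges.

b-g, e-j, f-i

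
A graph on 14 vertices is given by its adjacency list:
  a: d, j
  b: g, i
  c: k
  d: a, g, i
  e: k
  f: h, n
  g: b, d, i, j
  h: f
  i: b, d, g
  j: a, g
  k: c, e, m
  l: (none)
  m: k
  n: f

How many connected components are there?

4

l is isolated — a component by itself.
Starting from f we can reach f, h, n. That is one component of size 3.
Starting from c we can reach c, e, k, m. That is one component of size 4.
Starting from a we can reach a, b, d, g, i, j. That is one component of size 6.
Total: 4 components.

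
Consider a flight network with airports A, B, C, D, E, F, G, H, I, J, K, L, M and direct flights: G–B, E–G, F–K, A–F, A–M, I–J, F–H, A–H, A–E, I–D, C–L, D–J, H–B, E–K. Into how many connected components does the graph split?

Starting from C we can reach C, L. That is one component of size 2.
Starting from D we can reach D, I, J. That is one component of size 3.
Starting from A we can reach A, B, E, F, G, H, K, M. That is one component of size 8.
Total: 3 components.

3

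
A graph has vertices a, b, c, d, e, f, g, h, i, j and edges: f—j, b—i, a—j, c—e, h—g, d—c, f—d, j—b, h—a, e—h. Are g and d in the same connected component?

From g we can reach a, b, c, d, e, f, g, h, i, j, which includes d.

Yes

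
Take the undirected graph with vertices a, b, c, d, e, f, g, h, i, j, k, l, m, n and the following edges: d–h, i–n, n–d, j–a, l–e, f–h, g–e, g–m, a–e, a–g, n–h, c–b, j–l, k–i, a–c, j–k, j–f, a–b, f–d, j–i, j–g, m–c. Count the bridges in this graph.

The edges on the cycle j-k-i-j are not bridges since each lies on that cycle.
Every edge lies on some cycle, so there are no bridges.

0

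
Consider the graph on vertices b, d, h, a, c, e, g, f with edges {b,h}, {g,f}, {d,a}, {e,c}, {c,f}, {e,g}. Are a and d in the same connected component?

Yes

From a we can reach a, d, which includes d.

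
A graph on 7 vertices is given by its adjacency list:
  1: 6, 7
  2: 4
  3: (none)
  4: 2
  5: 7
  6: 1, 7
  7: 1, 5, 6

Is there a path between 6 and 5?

Yes

From 6 we can reach 1, 5, 6, 7, which includes 5.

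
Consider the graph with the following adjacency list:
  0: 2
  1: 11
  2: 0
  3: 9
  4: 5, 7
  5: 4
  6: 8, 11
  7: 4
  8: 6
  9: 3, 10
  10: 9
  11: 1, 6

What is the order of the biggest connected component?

Starting from 0 we can reach 0, 2. That is one component of size 2.
Starting from 3 we can reach 3, 9, 10. That is one component of size 3.
Starting from 4 we can reach 4, 5, 7. That is one component of size 3.
Starting from 1 we can reach 1, 6, 8, 11. That is one component of size 4.
The largest has 4 vertices.

4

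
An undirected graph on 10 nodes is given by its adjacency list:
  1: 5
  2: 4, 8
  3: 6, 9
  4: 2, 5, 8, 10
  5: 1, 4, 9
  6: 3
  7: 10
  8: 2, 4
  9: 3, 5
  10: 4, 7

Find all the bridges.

The edges on the cycle 4-8-2-4 are not bridges since each lies on that cycle.
But removing 7-10 disconnects 7 from 10; removing 1-5 disconnects 1 from 5; removing 4-5 disconnects 4 from 5; removing 4-10 disconnects 4 from 10 — these are bridges.
In total 7 edges are bridges.

1-5, 10-4, 10-7, 3-6, 3-9, 4-5, 5-9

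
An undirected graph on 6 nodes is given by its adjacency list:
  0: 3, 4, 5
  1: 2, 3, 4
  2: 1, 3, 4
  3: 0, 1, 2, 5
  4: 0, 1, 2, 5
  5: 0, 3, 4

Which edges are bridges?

The edges on the cycle 1-3-2-4-1 are not bridges since each lies on that cycle.
Every edge lies on some cycle, so there are no bridges.

none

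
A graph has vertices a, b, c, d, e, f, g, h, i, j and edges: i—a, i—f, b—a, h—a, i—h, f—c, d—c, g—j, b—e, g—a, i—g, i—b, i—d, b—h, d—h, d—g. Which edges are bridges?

b-e, g-j

The edges on the cycle i-f-c-d-i are not bridges since each lies on that cycle.
But removing b—e disconnects b from e; removing j—g disconnects j from g — these are bridges.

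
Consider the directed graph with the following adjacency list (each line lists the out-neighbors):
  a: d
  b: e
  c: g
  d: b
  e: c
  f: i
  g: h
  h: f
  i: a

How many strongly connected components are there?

{a, b, c, d, e, f, g, h, i} are all mutually reachable — one SCC of size 9.
That gives 1 strongly connected component.

1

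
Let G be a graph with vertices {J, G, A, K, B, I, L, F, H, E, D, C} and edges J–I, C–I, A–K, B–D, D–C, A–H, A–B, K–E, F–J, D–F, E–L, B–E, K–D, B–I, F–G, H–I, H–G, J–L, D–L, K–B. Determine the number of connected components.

1

Starting from A we can reach A, B, C, D, E, F, G, H, I, J, K, L. That is one component of size 12.
Total: 1 component.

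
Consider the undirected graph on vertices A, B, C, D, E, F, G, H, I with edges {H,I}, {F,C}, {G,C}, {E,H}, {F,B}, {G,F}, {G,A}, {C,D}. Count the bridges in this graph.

5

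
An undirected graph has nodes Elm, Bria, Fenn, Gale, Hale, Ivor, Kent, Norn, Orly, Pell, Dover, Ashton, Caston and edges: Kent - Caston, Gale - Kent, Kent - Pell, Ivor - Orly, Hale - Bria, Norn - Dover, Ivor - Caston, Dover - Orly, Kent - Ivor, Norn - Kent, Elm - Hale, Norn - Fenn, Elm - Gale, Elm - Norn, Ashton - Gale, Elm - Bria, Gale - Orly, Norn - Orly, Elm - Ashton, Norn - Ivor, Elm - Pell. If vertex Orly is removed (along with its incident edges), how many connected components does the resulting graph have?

With Orly gone, the remaining components are: {Elm, Bria, Fenn, Gale, Hale, Ivor, Kent, Norn, Pell, Dover, Ashton, Caston}.
That is 1 component.

1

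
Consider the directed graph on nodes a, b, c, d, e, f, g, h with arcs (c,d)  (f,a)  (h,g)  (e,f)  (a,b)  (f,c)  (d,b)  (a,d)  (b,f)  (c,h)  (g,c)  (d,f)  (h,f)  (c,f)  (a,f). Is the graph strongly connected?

No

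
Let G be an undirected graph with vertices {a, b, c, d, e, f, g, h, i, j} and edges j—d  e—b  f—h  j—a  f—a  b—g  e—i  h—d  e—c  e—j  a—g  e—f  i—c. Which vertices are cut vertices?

e

Removing e increases the component count from 1 to 2, so e is a cut vertex.
By contrast removing f leaves 1 component; it is not a cut vertex. No other vertex is a cut vertex either.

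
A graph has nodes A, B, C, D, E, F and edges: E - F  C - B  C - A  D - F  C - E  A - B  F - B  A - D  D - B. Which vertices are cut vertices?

Removing D, for instance, still leaves 1 component. No single vertex removal increases the component count — the graph has no articulation points.

none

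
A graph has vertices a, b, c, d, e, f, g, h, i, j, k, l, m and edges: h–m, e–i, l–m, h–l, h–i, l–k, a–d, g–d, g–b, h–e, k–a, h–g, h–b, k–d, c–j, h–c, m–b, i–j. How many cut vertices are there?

1

Removing h increases the component count from 2 to 3, so h is a cut vertex.
By contrast removing l leaves 2 components; it is not a cut vertex. No other vertex is a cut vertex either.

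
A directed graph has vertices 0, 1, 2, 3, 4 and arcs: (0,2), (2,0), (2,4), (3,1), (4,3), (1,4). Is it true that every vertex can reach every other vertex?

No

There is no directed path from 3 to 0, so the graph is not strongly connected.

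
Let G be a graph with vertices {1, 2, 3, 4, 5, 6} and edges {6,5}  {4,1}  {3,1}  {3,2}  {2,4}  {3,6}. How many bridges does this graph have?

2

The edges on the cycle 3-2-4-1-3 are not bridges since each lies on that cycle.
But removing 3-6 disconnects 3 from 6; removing 5-6 disconnects 5 from 6 — these are bridges.
That makes 2 bridges.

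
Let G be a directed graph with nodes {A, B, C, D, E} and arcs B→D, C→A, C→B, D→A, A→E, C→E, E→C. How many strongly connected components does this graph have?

1

{A, B, C, D, E} are all mutually reachable — one SCC of size 5.
That gives 1 strongly connected component.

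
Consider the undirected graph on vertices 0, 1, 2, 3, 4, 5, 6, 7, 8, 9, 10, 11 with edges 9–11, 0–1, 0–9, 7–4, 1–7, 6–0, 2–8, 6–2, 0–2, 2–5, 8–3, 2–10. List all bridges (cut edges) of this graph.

The edges on the cycle 6-0-2-6 are not bridges since each lies on that cycle.
But removing 8–2 disconnects 8 from 2; removing 2–10 disconnects 2 from 10; removing 8–3 disconnects 8 from 3; removing 7–4 disconnects 7 from 4 — these are bridges.
In total 9 edges are bridges.

0-1, 0-9, 1-7, 10-2, 11-9, 2-5, 2-8, 3-8, 4-7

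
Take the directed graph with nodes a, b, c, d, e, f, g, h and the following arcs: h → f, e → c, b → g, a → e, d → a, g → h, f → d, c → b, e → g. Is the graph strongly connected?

Yes

From e we can reach every vertex (a, b, c, d, e, f, g, h), and every vertex can reach e (a, b, c, d, e, f, g, h). So the whole graph is one strongly connected component.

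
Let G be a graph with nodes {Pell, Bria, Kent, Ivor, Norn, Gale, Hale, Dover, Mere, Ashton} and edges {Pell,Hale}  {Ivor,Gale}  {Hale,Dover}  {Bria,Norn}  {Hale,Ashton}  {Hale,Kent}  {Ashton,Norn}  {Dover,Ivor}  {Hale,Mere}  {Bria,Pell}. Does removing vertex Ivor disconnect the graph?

Yes

Deleting Ivor raises the number of components from 1 to 2, so Ivor is a cut vertex.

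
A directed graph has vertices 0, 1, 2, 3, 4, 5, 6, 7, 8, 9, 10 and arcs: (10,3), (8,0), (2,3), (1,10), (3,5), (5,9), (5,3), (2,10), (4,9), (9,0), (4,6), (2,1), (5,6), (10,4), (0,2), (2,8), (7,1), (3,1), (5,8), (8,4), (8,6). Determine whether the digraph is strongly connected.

There is no directed path from 3 to 7, so the graph is not strongly connected.

No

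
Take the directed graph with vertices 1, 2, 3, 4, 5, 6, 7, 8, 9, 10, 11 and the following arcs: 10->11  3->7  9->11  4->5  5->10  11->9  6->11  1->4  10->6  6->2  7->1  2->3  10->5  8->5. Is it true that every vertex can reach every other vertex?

There is no directed path from 5 to 8, so the graph is not strongly connected.

No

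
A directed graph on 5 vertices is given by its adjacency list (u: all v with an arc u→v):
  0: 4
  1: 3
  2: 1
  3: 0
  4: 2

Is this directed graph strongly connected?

Yes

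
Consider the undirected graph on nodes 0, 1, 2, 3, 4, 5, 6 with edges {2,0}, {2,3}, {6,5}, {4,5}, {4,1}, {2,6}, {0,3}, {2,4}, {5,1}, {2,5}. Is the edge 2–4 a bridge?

No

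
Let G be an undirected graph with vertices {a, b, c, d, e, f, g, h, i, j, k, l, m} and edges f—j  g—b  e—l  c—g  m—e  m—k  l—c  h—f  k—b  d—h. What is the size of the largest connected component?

a is isolated — a component by itself.
i is isolated — a component by itself.
Starting from d we can reach d, f, h, j. That is one component of size 4.
Starting from b we can reach b, c, e, g, k, l, m. That is one component of size 7.
The largest has 7 vertices.

7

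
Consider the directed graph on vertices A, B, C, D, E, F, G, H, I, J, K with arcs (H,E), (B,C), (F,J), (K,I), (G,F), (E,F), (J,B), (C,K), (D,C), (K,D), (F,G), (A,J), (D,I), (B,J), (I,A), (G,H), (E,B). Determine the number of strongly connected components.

2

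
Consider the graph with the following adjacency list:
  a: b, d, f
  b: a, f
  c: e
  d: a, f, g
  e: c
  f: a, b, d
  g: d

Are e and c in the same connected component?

Yes

From e we can reach c, e, which includes c.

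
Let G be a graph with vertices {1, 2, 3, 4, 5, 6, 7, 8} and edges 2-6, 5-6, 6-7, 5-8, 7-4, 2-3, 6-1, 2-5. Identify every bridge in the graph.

The edges on the cycle 2-5-6-2 are not bridges since each lies on that cycle.
But removing 7-4 disconnects 7 from 4; removing 6-1 disconnects 6 from 1; removing 6-7 disconnects 6 from 7; removing 2-3 disconnects 2 from 3 — these are bridges.
In total 5 edges are bridges.

1-6, 2-3, 4-7, 5-8, 6-7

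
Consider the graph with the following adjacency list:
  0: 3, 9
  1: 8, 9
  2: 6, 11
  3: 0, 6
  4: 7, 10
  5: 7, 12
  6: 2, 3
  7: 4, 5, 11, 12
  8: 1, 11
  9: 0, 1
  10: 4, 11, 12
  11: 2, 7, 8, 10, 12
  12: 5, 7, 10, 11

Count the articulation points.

Removing 11 increases the component count from 1 to 2, so 11 is a cut vertex.
By contrast removing 3 leaves 1 component; it is not a cut vertex. No other vertex is a cut vertex either.

1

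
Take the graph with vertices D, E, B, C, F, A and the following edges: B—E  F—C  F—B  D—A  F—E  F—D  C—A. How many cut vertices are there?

Removing F increases the component count from 1 to 2, so F is a cut vertex.
By contrast removing D leaves 1 component; it is not a cut vertex. No other vertex is a cut vertex either.

1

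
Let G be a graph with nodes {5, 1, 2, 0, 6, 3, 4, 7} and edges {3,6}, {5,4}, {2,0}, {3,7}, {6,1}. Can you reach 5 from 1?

The component containing 1 is {1, 3, 6, 7}, and 5 is not in it.

No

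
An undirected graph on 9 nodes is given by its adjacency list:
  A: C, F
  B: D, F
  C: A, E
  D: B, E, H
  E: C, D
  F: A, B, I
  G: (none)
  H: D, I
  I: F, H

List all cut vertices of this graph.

none

Removing B, for instance, still leaves 2 components. No single vertex removal increases the component count — the graph has no articulation points.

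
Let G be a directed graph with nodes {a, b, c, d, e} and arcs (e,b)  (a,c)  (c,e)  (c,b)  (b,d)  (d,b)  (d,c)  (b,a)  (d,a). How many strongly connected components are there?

{a, b, c, d, e} are all mutually reachable — one SCC of size 5.
That gives 1 strongly connected component.

1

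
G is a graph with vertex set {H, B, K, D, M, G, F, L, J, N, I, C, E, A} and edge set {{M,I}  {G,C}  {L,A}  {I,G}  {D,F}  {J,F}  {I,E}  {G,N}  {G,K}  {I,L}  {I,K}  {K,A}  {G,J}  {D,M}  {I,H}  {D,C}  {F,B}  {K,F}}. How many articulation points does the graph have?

3

Removing F increases the component count from 1 to 2, so F is a cut vertex.
Removing G increases the component count from 1 to 2, so G is a cut vertex.
Removing I increases the component count from 1 to 3, so I is a cut vertex.
By contrast removing H leaves 1 component; it is not a cut vertex. No other vertex is a cut vertex either.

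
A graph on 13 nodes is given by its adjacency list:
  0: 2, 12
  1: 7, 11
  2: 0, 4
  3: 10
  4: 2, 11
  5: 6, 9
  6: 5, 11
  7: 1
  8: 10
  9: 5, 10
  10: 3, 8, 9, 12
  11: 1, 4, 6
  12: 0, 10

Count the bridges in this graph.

4

The edges on the cycle 11-4-2-0-12-10-9-5-6-11 are not bridges since each lies on that cycle.
But removing 8-10 disconnects 8 from 10; removing 3-10 disconnects 3 from 10; removing 1-7 disconnects 1 from 7; removing 11-1 disconnects 11 from 1 — these are bridges.
That makes 4 bridges.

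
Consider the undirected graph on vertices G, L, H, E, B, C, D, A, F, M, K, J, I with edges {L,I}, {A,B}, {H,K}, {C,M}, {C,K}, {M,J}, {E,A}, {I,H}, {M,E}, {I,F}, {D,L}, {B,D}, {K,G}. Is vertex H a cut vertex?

Deleting H leaves 1 component (was 1) (its neighbors I, K remain connected to each other), so H is not a cut vertex.

No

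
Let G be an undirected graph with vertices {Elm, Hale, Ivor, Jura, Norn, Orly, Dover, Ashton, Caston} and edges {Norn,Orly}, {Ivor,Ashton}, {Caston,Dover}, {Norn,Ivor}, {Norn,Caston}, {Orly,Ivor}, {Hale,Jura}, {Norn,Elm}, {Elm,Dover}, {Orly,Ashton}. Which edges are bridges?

The edges on the cycle Norn-Caston-Dover-Elm-Norn are not bridges since each lies on that cycle.
But removing Jura—Hale disconnects Jura from Hale — this is a bridge.

Hale-Jura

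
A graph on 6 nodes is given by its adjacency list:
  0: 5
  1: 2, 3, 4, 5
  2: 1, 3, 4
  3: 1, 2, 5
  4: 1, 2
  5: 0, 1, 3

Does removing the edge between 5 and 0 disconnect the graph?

Yes

Removing 5-0 leaves no path between 5 and 0: the component count goes from 1 to 2. So it is a bridge.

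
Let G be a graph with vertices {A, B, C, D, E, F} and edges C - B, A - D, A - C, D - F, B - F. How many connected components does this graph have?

E is isolated — a component by itself.
Starting from A we can reach A, B, C, D, F. That is one component of size 5.
Total: 2 components.

2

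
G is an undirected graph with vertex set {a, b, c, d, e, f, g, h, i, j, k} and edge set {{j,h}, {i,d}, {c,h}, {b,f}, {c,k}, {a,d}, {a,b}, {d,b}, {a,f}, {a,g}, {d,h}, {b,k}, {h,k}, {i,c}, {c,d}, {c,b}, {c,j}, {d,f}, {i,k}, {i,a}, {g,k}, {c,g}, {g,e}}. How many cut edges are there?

The edges on the cycle c-j-h-c are not bridges since each lies on that cycle.
But removing g - e disconnects g from e — this is a bridge.

1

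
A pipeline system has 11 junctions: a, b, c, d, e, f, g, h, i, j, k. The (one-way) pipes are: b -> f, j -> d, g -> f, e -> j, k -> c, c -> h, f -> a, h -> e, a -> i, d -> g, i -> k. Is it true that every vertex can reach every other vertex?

There is no directed path from h to b, so the graph is not strongly connected.

No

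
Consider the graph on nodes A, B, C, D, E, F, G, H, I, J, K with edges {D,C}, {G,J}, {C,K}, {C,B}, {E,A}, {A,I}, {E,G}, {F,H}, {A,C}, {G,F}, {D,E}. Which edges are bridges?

A-I, B-C, C-K, E-G, F-G, F-H, G-J

The edges on the cycle D-E-A-C-D are not bridges since each lies on that cycle.
But removing F - G disconnects F from G; removing F - H disconnects F from H; removing C - B disconnects C from B; removing A - I disconnects A from I — these are bridges.
In total 7 edges are bridges.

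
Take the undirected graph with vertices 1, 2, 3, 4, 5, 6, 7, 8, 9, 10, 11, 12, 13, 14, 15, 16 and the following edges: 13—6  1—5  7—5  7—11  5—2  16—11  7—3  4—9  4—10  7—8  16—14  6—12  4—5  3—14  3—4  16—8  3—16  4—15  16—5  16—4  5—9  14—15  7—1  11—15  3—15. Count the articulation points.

3

Removing 4 increases the component count from 2 to 3, so 4 is a cut vertex.
Removing 5 increases the component count from 2 to 3, so 5 is a cut vertex.
Removing 6 increases the component count from 2 to 3, so 6 is a cut vertex.
By contrast removing 7 leaves 2 components; it is not a cut vertex. No other vertex is a cut vertex either.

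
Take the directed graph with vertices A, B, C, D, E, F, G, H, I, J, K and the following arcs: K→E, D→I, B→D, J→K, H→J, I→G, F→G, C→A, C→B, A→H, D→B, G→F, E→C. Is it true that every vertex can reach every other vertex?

There is no directed path from I to H, so the graph is not strongly connected.

No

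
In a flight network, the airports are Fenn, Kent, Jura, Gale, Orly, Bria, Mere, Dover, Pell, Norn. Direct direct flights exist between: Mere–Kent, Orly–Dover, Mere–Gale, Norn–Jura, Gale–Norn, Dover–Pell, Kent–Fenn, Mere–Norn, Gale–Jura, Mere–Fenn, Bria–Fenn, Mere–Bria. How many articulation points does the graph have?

2

Removing Mere increases the component count from 2 to 3, so Mere is a cut vertex.
Removing Dover increases the component count from 2 to 3, so Dover is a cut vertex.
By contrast removing Jura leaves 2 components; it is not a cut vertex. No other vertex is a cut vertex either.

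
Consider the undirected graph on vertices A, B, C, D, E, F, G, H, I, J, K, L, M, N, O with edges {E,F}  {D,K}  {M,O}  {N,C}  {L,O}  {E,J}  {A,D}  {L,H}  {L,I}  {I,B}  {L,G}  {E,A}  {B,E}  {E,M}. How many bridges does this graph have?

8

The edges on the cycle L-I-B-E-M-O-L are not bridges since each lies on that cycle.
But removing L - G disconnects L from G; removing J - E disconnects J from E; removing E - A disconnects E from A; removing L - H disconnects L from H — these are bridges.
In total 8 edges are bridges.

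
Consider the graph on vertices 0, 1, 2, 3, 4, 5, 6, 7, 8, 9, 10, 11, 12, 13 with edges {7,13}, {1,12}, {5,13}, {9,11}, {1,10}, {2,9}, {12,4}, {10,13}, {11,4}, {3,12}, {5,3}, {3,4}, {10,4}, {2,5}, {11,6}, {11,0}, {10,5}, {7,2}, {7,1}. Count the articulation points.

1

Removing 11 increases the component count from 2 to 4, so 11 is a cut vertex.
By contrast removing 9 leaves 2 components; it is not a cut vertex. No other vertex is a cut vertex either.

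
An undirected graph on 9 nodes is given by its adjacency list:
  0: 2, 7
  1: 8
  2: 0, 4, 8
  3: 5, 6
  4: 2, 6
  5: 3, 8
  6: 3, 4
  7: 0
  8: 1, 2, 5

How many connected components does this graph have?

1

Starting from 0 we can reach 0, 1, 2, 3, 4, 5, 6, 7, 8. That is one component of size 9.
Total: 1 component.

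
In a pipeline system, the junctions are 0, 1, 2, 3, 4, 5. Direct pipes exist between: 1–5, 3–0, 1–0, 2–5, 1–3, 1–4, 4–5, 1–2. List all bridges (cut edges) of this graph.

none

The edges on the cycle 1-3-0-1 are not bridges since each lies on that cycle.
Every edge lies on some cycle, so there are no bridges.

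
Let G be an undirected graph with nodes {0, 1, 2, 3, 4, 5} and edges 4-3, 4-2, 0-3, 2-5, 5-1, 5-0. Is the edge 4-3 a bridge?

No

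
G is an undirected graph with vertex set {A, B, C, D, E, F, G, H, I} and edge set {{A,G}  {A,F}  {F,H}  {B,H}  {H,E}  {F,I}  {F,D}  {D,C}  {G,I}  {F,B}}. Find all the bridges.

The edges on the cycle A-G-I-F-A are not bridges since each lies on that cycle.
But removing E—H disconnects E from H; removing D—C disconnects D from C; removing D—F disconnects D from F — these are bridges.

C-D, D-F, E-H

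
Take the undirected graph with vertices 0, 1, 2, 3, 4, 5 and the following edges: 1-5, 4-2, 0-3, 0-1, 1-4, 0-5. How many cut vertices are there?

Removing 0 increases the component count from 1 to 2, so 0 is a cut vertex.
Removing 1 increases the component count from 1 to 2, so 1 is a cut vertex.
Removing 4 increases the component count from 1 to 2, so 4 is a cut vertex.
By contrast removing 3 leaves 1 component; it is not a cut vertex. No other vertex is a cut vertex either.

3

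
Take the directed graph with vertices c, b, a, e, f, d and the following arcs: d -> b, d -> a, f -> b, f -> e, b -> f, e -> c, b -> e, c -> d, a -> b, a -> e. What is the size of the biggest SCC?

6

{a, b, c, d, e, f} are all mutually reachable — one SCC of size 6.
The largest has 6 vertices.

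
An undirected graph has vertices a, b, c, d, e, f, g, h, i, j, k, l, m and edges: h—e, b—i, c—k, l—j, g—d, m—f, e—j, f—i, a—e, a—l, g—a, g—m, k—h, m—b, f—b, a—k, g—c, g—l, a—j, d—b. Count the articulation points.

Removing g increases the component count from 1 to 2, so g is a cut vertex.
By contrast removing i leaves 1 component; it is not a cut vertex. No other vertex is a cut vertex either.

1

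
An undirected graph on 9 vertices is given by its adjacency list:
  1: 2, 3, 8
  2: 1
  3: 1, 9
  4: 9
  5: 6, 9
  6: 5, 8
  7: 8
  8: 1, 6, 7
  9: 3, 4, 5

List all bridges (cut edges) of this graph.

The edges on the cycle 3-1-8-6-5-9-3 are not bridges since each lies on that cycle.
But removing 1-2 disconnects 1 from 2; removing 8-7 disconnects 8 from 7; removing 4-9 disconnects 4 from 9 — these are bridges.

1-2, 4-9, 7-8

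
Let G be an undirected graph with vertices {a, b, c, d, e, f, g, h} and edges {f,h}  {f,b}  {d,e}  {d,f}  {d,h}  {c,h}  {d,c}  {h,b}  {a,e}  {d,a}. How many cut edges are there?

0

The edges on the cycle d-a-e-d are not bridges since each lies on that cycle.
Every edge lies on some cycle, so there are no bridges.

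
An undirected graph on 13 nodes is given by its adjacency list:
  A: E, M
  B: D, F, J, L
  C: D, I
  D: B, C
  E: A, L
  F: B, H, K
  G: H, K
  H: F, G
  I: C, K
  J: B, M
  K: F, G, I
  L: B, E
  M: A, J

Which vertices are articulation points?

B

Removing B increases the component count from 1 to 2, so B is a cut vertex.
By contrast removing D leaves 1 component; it is not a cut vertex. No other vertex is a cut vertex either.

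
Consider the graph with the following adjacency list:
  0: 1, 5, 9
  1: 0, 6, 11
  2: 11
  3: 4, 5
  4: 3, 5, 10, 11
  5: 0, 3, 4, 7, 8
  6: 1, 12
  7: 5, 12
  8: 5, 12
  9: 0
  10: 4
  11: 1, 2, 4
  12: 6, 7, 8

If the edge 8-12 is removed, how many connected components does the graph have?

8 and 12 are still connected via 8-5-7-12, so the component count stays at 1.

1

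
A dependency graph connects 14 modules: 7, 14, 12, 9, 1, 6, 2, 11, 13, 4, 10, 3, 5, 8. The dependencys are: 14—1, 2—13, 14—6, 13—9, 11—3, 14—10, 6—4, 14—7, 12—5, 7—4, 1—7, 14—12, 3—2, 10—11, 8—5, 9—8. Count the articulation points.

Removing 14 increases the component count from 1 to 2, so 14 is a cut vertex.
By contrast removing 10 leaves 1 component; it is not a cut vertex. No other vertex is a cut vertex either.

1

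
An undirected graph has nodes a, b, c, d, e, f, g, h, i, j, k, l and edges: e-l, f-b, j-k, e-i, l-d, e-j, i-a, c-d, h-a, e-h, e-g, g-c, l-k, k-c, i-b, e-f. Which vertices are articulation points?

e

Removing e increases the component count from 1 to 2, so e is a cut vertex.
By contrast removing i leaves 1 component; it is not a cut vertex. No other vertex is a cut vertex either.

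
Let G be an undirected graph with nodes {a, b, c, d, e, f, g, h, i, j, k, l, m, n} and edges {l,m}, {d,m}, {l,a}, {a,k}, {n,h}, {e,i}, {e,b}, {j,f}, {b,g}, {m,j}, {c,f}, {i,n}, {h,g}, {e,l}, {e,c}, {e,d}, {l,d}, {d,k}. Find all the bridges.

none

The edges on the cycle e-i-n-h-g-b-e are not bridges since each lies on that cycle.
Every edge lies on some cycle, so there are no bridges.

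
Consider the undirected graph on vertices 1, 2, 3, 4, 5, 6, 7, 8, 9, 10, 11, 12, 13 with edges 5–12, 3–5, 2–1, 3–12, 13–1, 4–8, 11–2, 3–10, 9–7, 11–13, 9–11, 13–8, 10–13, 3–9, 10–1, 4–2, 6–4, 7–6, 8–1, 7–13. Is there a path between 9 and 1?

Yes

From 9 we can reach 1, 2, 3, 4, 5, 6, 7, 8, 9, 10, 11, 12, 13, which includes 1.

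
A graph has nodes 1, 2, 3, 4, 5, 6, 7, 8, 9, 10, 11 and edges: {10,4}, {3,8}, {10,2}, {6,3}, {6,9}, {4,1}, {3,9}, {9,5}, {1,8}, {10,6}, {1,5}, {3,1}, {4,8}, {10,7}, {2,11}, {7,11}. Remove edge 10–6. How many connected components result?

10 and 6 are still connected via 10-4-1-3-6, so the component count stays at 1.

1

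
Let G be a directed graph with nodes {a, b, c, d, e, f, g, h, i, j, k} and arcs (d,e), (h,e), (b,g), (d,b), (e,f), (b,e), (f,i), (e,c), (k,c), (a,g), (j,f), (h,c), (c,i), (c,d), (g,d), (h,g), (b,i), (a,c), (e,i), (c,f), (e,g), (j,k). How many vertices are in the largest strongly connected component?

5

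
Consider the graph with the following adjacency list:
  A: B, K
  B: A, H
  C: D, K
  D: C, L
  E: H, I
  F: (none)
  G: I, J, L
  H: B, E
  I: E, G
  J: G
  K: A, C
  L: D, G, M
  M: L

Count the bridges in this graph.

The edges on the cycle I-G-L-D-C-K-A-B-H-E-I are not bridges since each lies on that cycle.
But removing G-J disconnects G from J; removing L-M disconnects L from M — these are bridges.
That makes 2 bridges.

2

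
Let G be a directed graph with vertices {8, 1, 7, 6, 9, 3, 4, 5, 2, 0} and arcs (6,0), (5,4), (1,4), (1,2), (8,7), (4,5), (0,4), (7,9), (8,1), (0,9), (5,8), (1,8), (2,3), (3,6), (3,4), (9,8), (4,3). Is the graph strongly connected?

From 5 we can reach every vertex (0, 1, 2, 3, 4, 5, 6, 7, 8, 9), and every vertex can reach 5 (0, 1, 2, 3, 4, 5, 6, 7, 8, 9). So the whole graph is one strongly connected component.

Yes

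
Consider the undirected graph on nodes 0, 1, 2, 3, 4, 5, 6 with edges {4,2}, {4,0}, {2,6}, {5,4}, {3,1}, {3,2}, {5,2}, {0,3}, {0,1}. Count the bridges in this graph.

1

The edges on the cycle 5-4-0-3-2-5 are not bridges since each lies on that cycle.
But removing 2 - 6 disconnects 2 from 6 — this is a bridge.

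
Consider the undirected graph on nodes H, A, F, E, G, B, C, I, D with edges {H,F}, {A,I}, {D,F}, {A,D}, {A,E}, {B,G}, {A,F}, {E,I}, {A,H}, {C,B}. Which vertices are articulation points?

Removing A increases the component count from 2 to 3, so A is a cut vertex.
Removing B increases the component count from 2 to 3, so B is a cut vertex.
By contrast removing H leaves 2 components; it is not a cut vertex. No other vertex is a cut vertex either.

A, B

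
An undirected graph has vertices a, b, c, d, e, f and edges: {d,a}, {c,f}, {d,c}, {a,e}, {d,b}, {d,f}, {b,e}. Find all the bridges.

The edges on the cycle d-c-f-d are not bridges since each lies on that cycle.
Every edge lies on some cycle, so there are no bridges.

none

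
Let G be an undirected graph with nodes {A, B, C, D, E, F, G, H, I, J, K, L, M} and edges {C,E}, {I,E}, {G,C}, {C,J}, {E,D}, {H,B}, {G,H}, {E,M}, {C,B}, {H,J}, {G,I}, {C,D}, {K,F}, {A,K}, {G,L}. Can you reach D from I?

Yes

From I we can reach B, C, D, E, G, H, I, J, L, M, which includes D.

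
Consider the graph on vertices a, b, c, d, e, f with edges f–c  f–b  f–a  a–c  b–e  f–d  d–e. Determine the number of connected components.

1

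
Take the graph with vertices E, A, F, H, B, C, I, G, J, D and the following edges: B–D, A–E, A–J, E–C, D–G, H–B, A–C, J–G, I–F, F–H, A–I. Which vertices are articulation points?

A

Removing A increases the component count from 1 to 2, so A is a cut vertex.
By contrast removing E leaves 1 component; it is not a cut vertex. No other vertex is a cut vertex either.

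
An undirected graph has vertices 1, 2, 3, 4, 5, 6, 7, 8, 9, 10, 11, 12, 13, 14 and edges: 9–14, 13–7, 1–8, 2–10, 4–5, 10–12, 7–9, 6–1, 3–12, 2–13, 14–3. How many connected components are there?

4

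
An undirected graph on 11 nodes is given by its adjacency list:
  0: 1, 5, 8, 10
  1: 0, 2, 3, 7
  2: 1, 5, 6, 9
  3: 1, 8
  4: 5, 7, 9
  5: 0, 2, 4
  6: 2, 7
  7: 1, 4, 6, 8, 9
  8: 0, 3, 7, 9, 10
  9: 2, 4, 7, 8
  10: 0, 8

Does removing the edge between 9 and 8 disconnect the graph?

After removing 9-8, the path 9-7-8 still connects them, so the edge is not a bridge.

No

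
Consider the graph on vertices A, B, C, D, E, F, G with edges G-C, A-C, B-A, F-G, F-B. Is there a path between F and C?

Yes

From F we can reach A, B, C, F, G, which includes C.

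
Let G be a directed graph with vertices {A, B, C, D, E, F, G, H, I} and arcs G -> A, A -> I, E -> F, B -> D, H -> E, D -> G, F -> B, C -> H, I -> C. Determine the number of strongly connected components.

1

{A, B, C, D, E, F, G, H, I} are all mutually reachable — one SCC of size 9.
That gives 1 strongly connected component.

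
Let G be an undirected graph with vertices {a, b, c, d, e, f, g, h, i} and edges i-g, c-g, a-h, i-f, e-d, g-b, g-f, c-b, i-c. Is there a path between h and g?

The component containing h is {a, h}, and g is not in it.

No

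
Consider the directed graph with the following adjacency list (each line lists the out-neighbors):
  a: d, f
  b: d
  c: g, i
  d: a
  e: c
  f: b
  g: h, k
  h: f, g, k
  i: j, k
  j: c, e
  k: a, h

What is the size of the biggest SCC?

{c, e, i, j} are all mutually reachable — one SCC of size 4.
{a, b, d, f} are all mutually reachable — one SCC of size 4.
{g, h, k} are all mutually reachable — one SCC of size 3.
The largest has 4 vertices.

4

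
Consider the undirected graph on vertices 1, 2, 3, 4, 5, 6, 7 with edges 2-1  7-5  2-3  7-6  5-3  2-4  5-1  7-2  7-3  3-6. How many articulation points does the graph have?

Removing 2 increases the component count from 1 to 2, so 2 is a cut vertex.
By contrast removing 5 leaves 1 component; it is not a cut vertex. No other vertex is a cut vertex either.

1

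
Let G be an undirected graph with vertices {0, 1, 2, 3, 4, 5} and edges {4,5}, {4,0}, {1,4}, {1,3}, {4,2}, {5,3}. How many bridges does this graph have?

2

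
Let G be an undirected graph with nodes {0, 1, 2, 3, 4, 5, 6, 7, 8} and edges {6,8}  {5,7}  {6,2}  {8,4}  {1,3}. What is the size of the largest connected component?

4

0 is isolated — a component by itself.
Starting from 5 we can reach 5, 7. That is one component of size 2.
Starting from 1 we can reach 1, 3. That is one component of size 2.
Starting from 2 we can reach 2, 4, 6, 8. That is one component of size 4.
The largest has 4 vertices.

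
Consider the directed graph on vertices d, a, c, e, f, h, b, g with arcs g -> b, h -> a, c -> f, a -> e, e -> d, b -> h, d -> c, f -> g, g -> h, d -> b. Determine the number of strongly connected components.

1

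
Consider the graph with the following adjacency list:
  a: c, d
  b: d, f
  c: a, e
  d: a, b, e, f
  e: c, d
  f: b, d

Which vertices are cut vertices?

Removing d increases the component count from 1 to 2, so d is a cut vertex.
By contrast removing b leaves 1 component; it is not a cut vertex. No other vertex is a cut vertex either.

d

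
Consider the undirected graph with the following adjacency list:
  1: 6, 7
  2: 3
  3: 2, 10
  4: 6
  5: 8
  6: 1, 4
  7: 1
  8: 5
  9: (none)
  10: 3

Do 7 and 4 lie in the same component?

From 7 we can reach 1, 4, 6, 7, which includes 4.

Yes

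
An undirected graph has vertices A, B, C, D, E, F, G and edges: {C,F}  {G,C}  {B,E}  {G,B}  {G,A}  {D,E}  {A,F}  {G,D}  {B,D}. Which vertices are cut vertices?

G

Removing G increases the component count from 1 to 2, so G is a cut vertex.
By contrast removing E leaves 1 component; it is not a cut vertex. No other vertex is a cut vertex either.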